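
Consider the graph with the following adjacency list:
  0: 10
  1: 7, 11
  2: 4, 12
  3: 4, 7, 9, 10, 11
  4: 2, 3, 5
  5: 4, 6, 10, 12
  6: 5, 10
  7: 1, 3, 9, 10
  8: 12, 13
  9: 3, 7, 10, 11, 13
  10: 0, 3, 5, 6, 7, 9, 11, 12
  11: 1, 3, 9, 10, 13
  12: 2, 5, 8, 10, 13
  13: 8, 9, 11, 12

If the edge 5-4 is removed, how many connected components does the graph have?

1

5 and 4 are still connected via 5-10-3-4, so the component count stays at 1.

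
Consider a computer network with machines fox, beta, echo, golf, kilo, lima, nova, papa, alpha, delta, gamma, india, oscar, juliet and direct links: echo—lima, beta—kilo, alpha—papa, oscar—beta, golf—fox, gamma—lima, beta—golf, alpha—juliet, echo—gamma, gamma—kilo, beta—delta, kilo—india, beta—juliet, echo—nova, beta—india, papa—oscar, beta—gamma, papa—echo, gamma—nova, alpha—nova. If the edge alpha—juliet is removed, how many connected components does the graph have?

1

alpha and juliet are still connected via alpha-papa-oscar-beta-juliet, so the component count stays at 1.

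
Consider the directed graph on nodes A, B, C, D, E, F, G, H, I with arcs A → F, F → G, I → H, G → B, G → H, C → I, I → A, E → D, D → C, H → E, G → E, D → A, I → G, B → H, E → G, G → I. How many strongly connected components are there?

1

{A, B, C, D, E, F, G, H, I} are all mutually reachable — one SCC of size 9.
That gives 1 strongly connected component.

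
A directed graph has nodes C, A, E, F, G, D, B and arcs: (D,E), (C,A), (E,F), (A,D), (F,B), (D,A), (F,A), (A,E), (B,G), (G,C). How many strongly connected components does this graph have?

{A, B, C, D, E, F, G} are all mutually reachable — one SCC of size 7.
That gives 1 strongly connected component.

1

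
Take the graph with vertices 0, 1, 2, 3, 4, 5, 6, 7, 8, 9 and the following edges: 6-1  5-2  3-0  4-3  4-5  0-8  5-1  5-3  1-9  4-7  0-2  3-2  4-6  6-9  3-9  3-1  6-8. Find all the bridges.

The edges on the cycle 4-6-9-1-5-4 are not bridges since each lies on that cycle.
But removing 4-7 disconnects 4 from 7 — this is a bridge.

4-7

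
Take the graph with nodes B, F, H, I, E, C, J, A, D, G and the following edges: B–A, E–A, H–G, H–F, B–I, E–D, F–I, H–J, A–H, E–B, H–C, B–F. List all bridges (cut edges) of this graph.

C-H, D-E, G-H, H-J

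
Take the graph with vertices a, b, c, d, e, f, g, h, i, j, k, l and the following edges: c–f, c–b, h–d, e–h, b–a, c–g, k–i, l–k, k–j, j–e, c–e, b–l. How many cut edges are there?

The edges on the cycle c-b-l-k-j-e-c are not bridges since each lies on that cycle.
But removing b–a disconnects b from a; removing c–f disconnects c from f; removing c–g disconnects c from g; removing d–h disconnects d from h — these are bridges.
In total 6 edges are bridges.

6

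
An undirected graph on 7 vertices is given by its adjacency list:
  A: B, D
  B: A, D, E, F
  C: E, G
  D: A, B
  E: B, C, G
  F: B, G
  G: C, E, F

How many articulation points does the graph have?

1

Removing B increases the component count from 1 to 2, so B is a cut vertex.
By contrast removing E leaves 1 component; it is not a cut vertex. No other vertex is a cut vertex either.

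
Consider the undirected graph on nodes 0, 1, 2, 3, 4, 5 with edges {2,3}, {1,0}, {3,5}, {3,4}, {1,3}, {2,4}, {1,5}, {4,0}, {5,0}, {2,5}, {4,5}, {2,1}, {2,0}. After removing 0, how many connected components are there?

With 0 gone, the remaining components are: {1, 2, 3, 4, 5}.
That is 1 component.

1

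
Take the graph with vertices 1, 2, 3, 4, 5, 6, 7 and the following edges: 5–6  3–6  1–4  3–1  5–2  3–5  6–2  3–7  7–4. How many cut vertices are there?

1

Removing 3 increases the component count from 1 to 2, so 3 is a cut vertex.
By contrast removing 7 leaves 1 component; it is not a cut vertex. No other vertex is a cut vertex either.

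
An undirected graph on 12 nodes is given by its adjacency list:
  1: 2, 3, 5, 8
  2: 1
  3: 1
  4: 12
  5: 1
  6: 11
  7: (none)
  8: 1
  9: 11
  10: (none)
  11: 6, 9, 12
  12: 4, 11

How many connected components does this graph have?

10 is isolated — a component by itself.
7 is isolated — a component by itself.
Starting from 4 we can reach 4, 6, 9, 11, 12. That is one component of size 5.
Starting from 1 we can reach 1, 2, 3, 5, 8. That is one component of size 5.
Total: 4 components.

4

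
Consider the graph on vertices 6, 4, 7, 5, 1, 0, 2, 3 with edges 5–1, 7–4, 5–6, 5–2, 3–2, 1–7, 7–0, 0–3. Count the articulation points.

2

Removing 5 increases the component count from 1 to 2, so 5 is a cut vertex.
Removing 7 increases the component count from 1 to 2, so 7 is a cut vertex.
By contrast removing 3 leaves 1 component; it is not a cut vertex. No other vertex is a cut vertex either.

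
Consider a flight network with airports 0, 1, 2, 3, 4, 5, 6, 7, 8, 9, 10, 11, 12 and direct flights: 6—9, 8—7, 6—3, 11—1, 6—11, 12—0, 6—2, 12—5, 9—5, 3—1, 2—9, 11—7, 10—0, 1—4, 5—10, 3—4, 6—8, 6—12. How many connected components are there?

1

Starting from 0 we can reach 0, 1, 2, 3, 4, 5, 6, 7, 8, 9, 10, 11, 12. That is one component of size 13.
Total: 1 component.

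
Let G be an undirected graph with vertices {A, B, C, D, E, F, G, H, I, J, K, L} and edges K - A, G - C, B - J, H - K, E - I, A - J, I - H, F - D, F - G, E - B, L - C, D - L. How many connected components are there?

Starting from C we can reach C, D, F, G, L. That is one component of size 5.
Starting from A we can reach A, B, E, H, I, J, K. That is one component of size 7.
Total: 2 components.

2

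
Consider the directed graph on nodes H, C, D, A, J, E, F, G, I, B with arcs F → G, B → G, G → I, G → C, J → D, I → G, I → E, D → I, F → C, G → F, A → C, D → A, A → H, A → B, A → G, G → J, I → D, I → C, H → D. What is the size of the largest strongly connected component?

{A, B, D, F, G, H, I, J} are all mutually reachable — one SCC of size 8.
{C} is an SCC by itself.
{E} is an SCC by itself.
The largest has 8 vertices.

8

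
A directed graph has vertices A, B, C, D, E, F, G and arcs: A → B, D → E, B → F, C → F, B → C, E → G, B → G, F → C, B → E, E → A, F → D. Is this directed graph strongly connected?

There is no directed path from G to C, so the graph is not strongly connected.

No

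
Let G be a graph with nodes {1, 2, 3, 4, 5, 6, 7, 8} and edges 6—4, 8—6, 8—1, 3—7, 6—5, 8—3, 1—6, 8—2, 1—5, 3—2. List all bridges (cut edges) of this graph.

The edges on the cycle 8-3-2-8 are not bridges since each lies on that cycle.
But removing 6—4 disconnects 6 from 4; removing 7—3 disconnects 7 from 3 — these are bridges.

3-7, 4-6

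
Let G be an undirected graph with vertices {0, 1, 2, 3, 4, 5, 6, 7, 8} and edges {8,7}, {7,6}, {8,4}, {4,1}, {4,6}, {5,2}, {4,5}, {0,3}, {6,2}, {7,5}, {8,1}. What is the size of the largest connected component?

Starting from 0 we can reach 0, 3. That is one component of size 2.
Starting from 1 we can reach 1, 2, 4, 5, 6, 7, 8. That is one component of size 7.
The largest has 7 vertices.

7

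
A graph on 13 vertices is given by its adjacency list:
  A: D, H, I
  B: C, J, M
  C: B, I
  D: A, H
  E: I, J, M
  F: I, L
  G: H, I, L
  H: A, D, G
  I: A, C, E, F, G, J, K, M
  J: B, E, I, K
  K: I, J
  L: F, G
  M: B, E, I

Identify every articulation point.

I

Removing I increases the component count from 1 to 2, so I is a cut vertex.
By contrast removing A leaves 1 component; it is not a cut vertex. No other vertex is a cut vertex either.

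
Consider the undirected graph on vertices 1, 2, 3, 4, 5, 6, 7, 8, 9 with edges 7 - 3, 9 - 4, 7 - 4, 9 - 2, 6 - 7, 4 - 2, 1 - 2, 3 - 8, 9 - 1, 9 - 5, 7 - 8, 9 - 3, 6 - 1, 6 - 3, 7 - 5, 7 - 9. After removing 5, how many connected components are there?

With 5 gone, the remaining components are: {1, 2, 3, 4, 6, 7, 8, 9}.
That is 1 component.

1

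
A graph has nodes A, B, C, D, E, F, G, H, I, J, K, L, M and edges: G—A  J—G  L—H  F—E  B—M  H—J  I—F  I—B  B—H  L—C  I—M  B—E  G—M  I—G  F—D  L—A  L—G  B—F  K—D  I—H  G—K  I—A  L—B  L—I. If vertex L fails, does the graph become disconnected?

Yes

Deleting L raises the number of components from 1 to 2, so L is a cut vertex.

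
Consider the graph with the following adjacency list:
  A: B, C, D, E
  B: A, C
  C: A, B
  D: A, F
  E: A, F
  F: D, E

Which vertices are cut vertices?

A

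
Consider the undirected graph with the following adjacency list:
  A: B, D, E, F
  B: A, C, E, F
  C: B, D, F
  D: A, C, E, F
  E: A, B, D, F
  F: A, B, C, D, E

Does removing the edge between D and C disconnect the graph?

No

After removing D-C, the path D-F-C still connects them, so the edge is not a bridge.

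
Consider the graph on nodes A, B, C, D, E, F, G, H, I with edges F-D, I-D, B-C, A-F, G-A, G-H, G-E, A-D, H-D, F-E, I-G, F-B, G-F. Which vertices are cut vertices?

Removing B increases the component count from 1 to 2, so B is a cut vertex.
Removing F increases the component count from 1 to 2, so F is a cut vertex.
By contrast removing I leaves 1 component; it is not a cut vertex. No other vertex is a cut vertex either.

B, F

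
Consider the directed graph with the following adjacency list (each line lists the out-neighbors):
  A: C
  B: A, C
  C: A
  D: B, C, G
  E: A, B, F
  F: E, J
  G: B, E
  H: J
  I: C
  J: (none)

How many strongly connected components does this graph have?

{A, C} are all mutually reachable — one SCC of size 2.
{E, F} are all mutually reachable — one SCC of size 2.
{H} is an SCC by itself.
{I} is an SCC by itself.
{B} is an SCC by itself.
(and 3 more singleton SCCs)
That gives 8 strongly connected components.

8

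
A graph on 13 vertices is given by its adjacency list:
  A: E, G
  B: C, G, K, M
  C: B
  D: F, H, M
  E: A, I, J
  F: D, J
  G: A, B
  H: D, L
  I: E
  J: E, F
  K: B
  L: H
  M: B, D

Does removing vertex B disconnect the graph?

Yes

Deleting B raises the number of components from 1 to 3, so B is a cut vertex.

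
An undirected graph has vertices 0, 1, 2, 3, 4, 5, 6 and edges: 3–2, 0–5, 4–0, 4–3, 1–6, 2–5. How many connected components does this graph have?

Starting from 1 we can reach 1, 6. That is one component of size 2.
Starting from 0 we can reach 0, 2, 3, 4, 5. That is one component of size 5.
Total: 2 components.

2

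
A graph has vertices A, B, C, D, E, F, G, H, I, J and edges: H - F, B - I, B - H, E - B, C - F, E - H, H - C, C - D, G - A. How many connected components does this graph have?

3

J is isolated — a component by itself.
Starting from A we can reach A, G. That is one component of size 2.
Starting from B we can reach B, C, D, E, F, H, I. That is one component of size 7.
Total: 3 components.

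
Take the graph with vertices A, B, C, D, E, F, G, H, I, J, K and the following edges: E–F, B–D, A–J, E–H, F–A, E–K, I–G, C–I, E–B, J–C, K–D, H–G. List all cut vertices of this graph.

Removing E increases the component count from 1 to 2, so E is a cut vertex.
By contrast removing C leaves 1 component; it is not a cut vertex. No other vertex is a cut vertex either.

E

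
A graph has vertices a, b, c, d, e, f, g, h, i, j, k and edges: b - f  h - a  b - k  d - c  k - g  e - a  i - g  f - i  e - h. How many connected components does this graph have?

4

j is isolated — a component by itself.
Starting from c we can reach c, d. That is one component of size 2.
Starting from a we can reach a, e, h. That is one component of size 3.
Starting from b we can reach b, f, g, i, k. That is one component of size 5.
Total: 4 components.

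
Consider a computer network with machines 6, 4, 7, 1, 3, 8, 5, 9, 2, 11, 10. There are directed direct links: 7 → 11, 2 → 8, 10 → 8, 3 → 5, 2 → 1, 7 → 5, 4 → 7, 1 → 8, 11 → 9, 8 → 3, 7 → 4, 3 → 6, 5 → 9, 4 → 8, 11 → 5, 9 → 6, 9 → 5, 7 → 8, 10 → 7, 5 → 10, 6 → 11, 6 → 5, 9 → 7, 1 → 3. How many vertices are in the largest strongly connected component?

{3, 4, 5, 6, 7, 8, 9, 10, 11} are all mutually reachable — one SCC of size 9.
{1} is an SCC by itself.
{2} is an SCC by itself.
The largest has 9 vertices.

9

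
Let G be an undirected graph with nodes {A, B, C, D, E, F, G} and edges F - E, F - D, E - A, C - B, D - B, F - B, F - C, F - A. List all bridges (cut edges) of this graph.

The edges on the cycle F-E-A-F are not bridges since each lies on that cycle.
Every edge lies on some cycle, so there are no bridges.

none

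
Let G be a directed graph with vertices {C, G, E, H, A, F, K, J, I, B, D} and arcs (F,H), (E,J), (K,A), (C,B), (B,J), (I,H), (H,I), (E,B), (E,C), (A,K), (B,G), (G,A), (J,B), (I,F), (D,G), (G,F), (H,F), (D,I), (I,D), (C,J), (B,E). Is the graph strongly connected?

No

There is no directed path from F to B, so the graph is not strongly connected.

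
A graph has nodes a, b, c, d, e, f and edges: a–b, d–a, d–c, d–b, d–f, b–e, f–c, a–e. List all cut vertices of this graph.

d

Removing d increases the component count from 1 to 2, so d is a cut vertex.
By contrast removing a leaves 1 component; it is not a cut vertex. No other vertex is a cut vertex either.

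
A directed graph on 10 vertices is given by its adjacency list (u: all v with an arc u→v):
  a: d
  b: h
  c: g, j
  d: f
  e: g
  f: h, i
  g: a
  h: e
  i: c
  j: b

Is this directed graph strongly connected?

Yes

From a we can reach every vertex (a, b, c, d, e, f, g, h, i, j), and every vertex can reach a (a, b, c, d, e, f, g, h, i, j). So the whole graph is one strongly connected component.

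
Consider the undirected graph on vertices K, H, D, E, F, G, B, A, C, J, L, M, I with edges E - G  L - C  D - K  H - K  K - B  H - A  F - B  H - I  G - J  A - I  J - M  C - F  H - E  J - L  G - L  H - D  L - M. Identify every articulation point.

H

Removing H increases the component count from 1 to 2, so H is a cut vertex.
By contrast removing M leaves 1 component; it is not a cut vertex. No other vertex is a cut vertex either.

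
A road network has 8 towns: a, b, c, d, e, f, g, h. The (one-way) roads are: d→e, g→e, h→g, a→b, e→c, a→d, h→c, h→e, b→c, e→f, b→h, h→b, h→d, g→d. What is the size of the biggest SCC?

{b, h} are all mutually reachable — one SCC of size 2.
{a} is an SCC by itself.
{c} is an SCC by itself.
{f} is an SCC by itself.
{e} is an SCC by itself.
(and 2 more singleton SCCs)
The largest has 2 vertices.

2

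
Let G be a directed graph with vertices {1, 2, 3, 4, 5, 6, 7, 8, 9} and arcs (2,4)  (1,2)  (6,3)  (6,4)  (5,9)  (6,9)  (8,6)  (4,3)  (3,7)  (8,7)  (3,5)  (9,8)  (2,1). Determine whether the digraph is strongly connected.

There is no directed path from 7 to 2, so the graph is not strongly connected.

No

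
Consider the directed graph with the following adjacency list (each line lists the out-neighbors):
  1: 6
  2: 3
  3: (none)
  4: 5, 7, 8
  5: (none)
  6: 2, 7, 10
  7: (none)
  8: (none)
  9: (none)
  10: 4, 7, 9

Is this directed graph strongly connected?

There is no directed path from 3 to 6, so the graph is not strongly connected.

No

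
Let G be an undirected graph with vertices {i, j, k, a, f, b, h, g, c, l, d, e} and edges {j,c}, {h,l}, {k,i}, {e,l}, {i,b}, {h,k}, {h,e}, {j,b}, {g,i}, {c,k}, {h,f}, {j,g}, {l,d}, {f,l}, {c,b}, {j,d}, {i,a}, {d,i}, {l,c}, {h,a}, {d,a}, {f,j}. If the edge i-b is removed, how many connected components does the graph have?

1

i and b are still connected via i-g-j-b, so the component count stays at 1.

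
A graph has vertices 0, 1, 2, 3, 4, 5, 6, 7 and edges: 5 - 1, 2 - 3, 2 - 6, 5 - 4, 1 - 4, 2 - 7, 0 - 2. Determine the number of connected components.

2

Starting from 1 we can reach 1, 4, 5. That is one component of size 3.
Starting from 0 we can reach 0, 2, 3, 6, 7. That is one component of size 5.
Total: 2 components.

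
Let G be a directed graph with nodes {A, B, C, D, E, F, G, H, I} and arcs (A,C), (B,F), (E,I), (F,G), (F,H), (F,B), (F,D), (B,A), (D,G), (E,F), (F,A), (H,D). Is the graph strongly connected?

There is no directed path from D to E, so the graph is not strongly connected.

No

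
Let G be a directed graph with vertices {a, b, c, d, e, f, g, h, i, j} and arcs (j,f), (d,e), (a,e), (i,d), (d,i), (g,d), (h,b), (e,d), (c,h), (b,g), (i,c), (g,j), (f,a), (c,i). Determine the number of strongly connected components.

1

{a, b, c, d, e, f, g, h, i, j} are all mutually reachable — one SCC of size 10.
That gives 1 strongly connected component.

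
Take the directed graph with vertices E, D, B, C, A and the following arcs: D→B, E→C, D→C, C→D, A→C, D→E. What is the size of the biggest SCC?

{C, D, E} are all mutually reachable — one SCC of size 3.
{A} is an SCC by itself.
{B} is an SCC by itself.
The largest has 3 vertices.

3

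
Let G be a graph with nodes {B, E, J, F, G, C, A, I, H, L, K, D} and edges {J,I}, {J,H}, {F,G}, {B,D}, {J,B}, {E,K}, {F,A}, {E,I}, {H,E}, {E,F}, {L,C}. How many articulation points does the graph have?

Removing B increases the component count from 2 to 3, so B is a cut vertex.
Removing E increases the component count from 2 to 4, so E is a cut vertex.
Removing F increases the component count from 2 to 4, so F is a cut vertex.
Likewise J is a cut vertex.
By contrast removing L leaves 2 components; it is not a cut vertex. No other vertex is a cut vertex either.

4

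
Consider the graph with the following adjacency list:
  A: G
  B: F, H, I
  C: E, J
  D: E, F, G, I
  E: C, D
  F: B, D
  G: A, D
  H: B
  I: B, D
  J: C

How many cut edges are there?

The edges on the cycle I-D-F-B-I are not bridges since each lies on that cycle.
But removing D-E disconnects D from E; removing B-H disconnects B from H; removing J-C disconnects J from C; removing D-G disconnects D from G — these are bridges.
In total 6 edges are bridges.

6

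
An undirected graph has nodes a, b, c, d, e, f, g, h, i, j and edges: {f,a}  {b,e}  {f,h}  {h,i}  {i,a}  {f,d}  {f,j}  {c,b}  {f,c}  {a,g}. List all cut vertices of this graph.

a, b, c, f

Removing a increases the component count from 1 to 2, so a is a cut vertex.
Removing b increases the component count from 1 to 2, so b is a cut vertex.
Removing c increases the component count from 1 to 2, so c is a cut vertex.
Likewise f is a cut vertex.
By contrast removing i leaves 1 component; it is not a cut vertex. No other vertex is a cut vertex either.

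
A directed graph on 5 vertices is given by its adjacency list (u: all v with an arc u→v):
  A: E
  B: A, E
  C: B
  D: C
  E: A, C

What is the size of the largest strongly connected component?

4

{A, B, C, E} are all mutually reachable — one SCC of size 4.
{D} is an SCC by itself.
The largest has 4 vertices.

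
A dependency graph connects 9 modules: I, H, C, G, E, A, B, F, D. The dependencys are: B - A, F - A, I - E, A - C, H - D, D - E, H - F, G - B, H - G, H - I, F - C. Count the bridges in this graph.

0

The edges on the cycle H-D-E-I-H are not bridges since each lies on that cycle.
Every edge lies on some cycle, so there are no bridges.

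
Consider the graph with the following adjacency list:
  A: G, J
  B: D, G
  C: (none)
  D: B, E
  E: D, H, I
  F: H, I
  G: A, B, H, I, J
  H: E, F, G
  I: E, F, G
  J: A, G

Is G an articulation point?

Deleting G raises the number of components from 2 to 3, so G is a cut vertex.

Yes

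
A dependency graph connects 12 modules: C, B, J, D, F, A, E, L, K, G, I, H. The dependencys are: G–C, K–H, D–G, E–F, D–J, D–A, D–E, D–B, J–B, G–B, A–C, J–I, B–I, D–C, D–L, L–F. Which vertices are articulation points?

D

Removing D increases the component count from 2 to 3, so D is a cut vertex.
By contrast removing I leaves 2 components; it is not a cut vertex. No other vertex is a cut vertex either.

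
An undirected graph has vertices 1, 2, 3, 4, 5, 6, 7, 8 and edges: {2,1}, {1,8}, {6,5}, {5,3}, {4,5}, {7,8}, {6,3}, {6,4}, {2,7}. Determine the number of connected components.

Starting from 1 we can reach 1, 2, 7, 8. That is one component of size 4.
Starting from 3 we can reach 3, 4, 5, 6. That is one component of size 4.
Total: 2 components.

2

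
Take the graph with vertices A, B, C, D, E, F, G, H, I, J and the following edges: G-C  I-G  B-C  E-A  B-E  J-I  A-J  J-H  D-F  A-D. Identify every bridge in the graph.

A-D, D-F, H-J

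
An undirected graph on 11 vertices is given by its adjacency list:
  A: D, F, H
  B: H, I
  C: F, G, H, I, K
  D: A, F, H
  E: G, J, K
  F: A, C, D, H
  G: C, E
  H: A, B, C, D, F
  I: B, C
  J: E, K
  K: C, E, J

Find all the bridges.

none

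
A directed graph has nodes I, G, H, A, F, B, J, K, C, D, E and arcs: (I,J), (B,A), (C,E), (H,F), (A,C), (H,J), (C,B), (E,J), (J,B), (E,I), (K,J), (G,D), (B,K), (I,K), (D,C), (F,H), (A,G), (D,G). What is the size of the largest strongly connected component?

{A, B, C, D, E, G, I, J, K} are all mutually reachable — one SCC of size 9.
{F, H} are all mutually reachable — one SCC of size 2.
The largest has 9 vertices.

9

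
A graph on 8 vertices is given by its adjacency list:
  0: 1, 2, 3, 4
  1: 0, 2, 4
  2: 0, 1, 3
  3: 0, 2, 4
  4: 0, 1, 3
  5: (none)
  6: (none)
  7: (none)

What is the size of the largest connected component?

6 is isolated — a component by itself.
7 is isolated — a component by itself.
5 is isolated — a component by itself.
Starting from 0 we can reach 0, 1, 2, 3, 4. That is one component of size 5.
The largest has 5 vertices.

5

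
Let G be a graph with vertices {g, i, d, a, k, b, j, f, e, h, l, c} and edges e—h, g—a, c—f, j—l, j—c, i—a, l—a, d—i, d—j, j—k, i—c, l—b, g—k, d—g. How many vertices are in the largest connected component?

Starting from e we can reach e, h. That is one component of size 2.
Starting from a we can reach a, b, c, d, f, g, i, j, k, l. That is one component of size 10.
The largest has 10 vertices.

10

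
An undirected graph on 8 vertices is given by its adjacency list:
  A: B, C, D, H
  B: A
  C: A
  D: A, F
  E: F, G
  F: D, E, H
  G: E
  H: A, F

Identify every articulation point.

Removing A increases the component count from 1 to 3, so A is a cut vertex.
Removing E increases the component count from 1 to 2, so E is a cut vertex.
Removing F increases the component count from 1 to 2, so F is a cut vertex.
By contrast removing G leaves 1 component; it is not a cut vertex. No other vertex is a cut vertex either.

A, E, F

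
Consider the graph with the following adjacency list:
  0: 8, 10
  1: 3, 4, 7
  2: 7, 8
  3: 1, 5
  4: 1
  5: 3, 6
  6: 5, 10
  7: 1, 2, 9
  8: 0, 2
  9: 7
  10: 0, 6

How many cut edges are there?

2

The edges on the cycle 3-1-7-2-8-0-10-6-5-3 are not bridges since each lies on that cycle.
But removing 1-4 disconnects 1 from 4; removing 7-9 disconnects 7 from 9 — these are bridges.
That makes 2 bridges.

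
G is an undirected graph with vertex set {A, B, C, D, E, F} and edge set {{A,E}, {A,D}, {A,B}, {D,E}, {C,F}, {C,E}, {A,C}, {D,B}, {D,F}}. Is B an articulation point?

No

Deleting B leaves 1 component (was 1) (its neighbors A, D remain connected to each other), so B is not a cut vertex.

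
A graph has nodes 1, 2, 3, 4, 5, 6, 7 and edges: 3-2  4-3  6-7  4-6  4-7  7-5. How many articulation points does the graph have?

Removing 3 increases the component count from 2 to 3, so 3 is a cut vertex.
Removing 4 increases the component count from 2 to 3, so 4 is a cut vertex.
Removing 7 increases the component count from 2 to 3, so 7 is a cut vertex.
By contrast removing 6 leaves 2 components; it is not a cut vertex. No other vertex is a cut vertex either.

3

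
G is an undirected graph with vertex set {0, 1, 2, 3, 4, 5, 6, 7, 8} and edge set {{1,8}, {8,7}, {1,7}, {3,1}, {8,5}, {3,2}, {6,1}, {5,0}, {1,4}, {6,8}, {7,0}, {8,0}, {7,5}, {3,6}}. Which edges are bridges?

The edges on the cycle 8-7-5-8 are not bridges since each lies on that cycle.
But removing 1–4 disconnects 1 from 4; removing 3–2 disconnects 3 from 2 — these are bridges.

1-4, 2-3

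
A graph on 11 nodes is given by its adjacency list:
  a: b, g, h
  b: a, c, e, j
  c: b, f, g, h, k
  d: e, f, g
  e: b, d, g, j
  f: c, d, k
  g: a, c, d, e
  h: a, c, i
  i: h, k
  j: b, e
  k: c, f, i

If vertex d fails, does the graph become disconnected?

No

Deleting d leaves 1 component (was 1) (its neighbors e, f, g remain connected to each other), so d is not a cut vertex.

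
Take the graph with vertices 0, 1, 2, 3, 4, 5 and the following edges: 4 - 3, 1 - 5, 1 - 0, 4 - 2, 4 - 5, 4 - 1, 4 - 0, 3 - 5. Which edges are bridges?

2-4

The edges on the cycle 4-1-0-4 are not bridges since each lies on that cycle.
But removing 2 - 4 disconnects 2 from 4 — this is a bridge.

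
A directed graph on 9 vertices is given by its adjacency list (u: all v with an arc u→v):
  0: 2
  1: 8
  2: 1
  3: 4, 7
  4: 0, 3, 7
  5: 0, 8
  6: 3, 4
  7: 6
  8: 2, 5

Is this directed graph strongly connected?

No

There is no directed path from 0 to 4, so the graph is not strongly connected.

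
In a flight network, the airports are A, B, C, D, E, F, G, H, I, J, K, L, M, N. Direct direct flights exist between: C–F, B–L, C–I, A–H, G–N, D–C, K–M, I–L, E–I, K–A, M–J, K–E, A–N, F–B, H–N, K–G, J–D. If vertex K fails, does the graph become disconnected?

Deleting K raises the number of components from 1 to 2, so K is a cut vertex.

Yes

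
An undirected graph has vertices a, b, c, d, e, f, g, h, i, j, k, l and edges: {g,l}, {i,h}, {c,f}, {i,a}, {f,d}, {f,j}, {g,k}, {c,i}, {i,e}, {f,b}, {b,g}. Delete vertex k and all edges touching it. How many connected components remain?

With k gone, the remaining components are: {a, b, c, d, e, f, g, h, i, j, l}.
That is 1 component.

1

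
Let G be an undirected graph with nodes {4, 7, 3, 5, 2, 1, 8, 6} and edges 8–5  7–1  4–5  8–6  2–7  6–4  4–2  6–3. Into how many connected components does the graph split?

1

Starting from 1 we can reach 1, 2, 3, 4, 5, 6, 7, 8. That is one component of size 8.
Total: 1 component.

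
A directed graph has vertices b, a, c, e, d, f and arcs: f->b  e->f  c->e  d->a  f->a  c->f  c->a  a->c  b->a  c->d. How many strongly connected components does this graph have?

{a, b, c, d, e, f} are all mutually reachable — one SCC of size 6.
That gives 1 strongly connected component.

1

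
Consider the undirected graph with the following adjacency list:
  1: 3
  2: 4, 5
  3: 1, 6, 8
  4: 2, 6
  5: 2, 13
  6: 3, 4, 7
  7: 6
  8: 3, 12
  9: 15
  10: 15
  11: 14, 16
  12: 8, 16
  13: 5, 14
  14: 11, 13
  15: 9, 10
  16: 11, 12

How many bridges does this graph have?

The edges on the cycle 5-2-4-6-3-8-12-16-11-14-13-5 are not bridges since each lies on that cycle.
But removing 10-15 disconnects 10 from 15; removing 15-9 disconnects 15 from 9; removing 7-6 disconnects 7 from 6; removing 3-1 disconnects 3 from 1 — these are bridges.
That makes 4 bridges.

4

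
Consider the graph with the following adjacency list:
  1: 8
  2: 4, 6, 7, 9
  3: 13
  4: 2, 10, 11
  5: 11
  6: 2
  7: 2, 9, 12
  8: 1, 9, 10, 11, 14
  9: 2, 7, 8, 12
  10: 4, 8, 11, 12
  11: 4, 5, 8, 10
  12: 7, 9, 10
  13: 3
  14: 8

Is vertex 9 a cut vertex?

No

Deleting 9 leaves 2 components (was 2), so 9 is not a cut vertex.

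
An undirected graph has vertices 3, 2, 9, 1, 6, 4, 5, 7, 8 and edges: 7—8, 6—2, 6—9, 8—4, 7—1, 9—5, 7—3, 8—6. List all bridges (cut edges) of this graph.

1-7, 2-6, 3-7, 4-8, 5-9, 6-8, 6-9, 7-8

removing 8—4 disconnects 8 from 4; removing 7—8 disconnects 7 from 8; removing 3—7 disconnects 3 from 7; removing 1—7 disconnects 1 from 7 — these are bridges.
In total 8 edges are bridges.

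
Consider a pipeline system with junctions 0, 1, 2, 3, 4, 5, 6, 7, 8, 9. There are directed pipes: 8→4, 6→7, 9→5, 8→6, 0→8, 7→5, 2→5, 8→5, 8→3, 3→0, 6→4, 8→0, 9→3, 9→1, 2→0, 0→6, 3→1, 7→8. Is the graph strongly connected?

No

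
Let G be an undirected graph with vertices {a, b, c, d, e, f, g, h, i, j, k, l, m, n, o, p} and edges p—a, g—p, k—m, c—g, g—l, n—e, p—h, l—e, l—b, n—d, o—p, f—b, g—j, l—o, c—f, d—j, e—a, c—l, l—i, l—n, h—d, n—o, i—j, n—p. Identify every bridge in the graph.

k-m

The edges on the cycle c-g-p-h-d-n-l-c are not bridges since each lies on that cycle.
But removing k—m disconnects k from m — this is a bridge.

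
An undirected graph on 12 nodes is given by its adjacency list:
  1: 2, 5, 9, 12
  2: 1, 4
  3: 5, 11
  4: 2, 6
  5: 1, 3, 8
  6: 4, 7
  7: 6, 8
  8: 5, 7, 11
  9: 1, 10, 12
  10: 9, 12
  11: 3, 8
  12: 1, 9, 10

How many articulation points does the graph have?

Removing 1 increases the component count from 1 to 2, so 1 is a cut vertex.
By contrast removing 7 leaves 1 component; it is not a cut vertex. No other vertex is a cut vertex either.

1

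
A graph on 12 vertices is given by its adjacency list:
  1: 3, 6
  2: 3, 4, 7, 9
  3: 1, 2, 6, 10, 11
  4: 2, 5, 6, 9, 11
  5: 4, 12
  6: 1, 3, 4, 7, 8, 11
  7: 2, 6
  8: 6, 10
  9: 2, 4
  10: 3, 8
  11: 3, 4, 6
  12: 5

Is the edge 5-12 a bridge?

Removing 5-12 leaves no path between 5 and 12: the component count goes from 1 to 2. So it is a bridge.

Yes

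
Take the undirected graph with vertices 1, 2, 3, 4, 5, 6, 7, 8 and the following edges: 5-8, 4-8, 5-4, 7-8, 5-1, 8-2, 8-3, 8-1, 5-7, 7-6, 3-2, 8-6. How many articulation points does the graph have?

1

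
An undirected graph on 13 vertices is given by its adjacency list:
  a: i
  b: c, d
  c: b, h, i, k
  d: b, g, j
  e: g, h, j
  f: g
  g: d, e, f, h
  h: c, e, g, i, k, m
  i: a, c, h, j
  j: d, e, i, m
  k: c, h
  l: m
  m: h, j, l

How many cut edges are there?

The edges on the cycle j-d-b-c-i-j are not bridges since each lies on that cycle.
But removing f-g disconnects f from g; removing i-a disconnects i from a; removing m-l disconnects m from l — these are bridges.
That makes 3 bridges.

3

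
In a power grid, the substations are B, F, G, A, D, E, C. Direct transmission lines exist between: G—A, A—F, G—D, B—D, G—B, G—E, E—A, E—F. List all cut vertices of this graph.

G

Removing G increases the component count from 2 to 3, so G is a cut vertex.
By contrast removing F leaves 2 components; it is not a cut vertex. No other vertex is a cut vertex either.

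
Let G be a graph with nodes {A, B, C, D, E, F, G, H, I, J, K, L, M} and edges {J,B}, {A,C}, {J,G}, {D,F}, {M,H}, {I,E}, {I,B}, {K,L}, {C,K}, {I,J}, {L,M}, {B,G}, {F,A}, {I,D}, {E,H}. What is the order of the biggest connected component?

Starting from A we can reach A, B, C, D, E, F, G, H, I, J, K, L, M. That is one component of size 13.
The largest has 13 vertices.

13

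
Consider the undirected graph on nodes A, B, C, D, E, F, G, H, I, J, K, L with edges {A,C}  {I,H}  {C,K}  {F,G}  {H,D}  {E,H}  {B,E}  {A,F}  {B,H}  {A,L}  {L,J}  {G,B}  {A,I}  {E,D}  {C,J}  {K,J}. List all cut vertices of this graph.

A

Removing A increases the component count from 1 to 2, so A is a cut vertex.
By contrast removing J leaves 1 component; it is not a cut vertex. No other vertex is a cut vertex either.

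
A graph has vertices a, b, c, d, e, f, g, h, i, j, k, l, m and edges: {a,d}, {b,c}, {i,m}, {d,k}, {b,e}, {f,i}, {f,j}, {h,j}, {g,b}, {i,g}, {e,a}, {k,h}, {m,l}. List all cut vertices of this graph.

b, i, m

Removing b increases the component count from 1 to 2, so b is a cut vertex.
Removing i increases the component count from 1 to 2, so i is a cut vertex.
Removing m increases the component count from 1 to 2, so m is a cut vertex.
By contrast removing h leaves 1 component; it is not a cut vertex. No other vertex is a cut vertex either.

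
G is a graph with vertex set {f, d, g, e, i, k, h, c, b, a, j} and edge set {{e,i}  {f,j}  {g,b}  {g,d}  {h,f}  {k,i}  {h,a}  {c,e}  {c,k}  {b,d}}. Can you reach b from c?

The component containing c is {c, e, i, k}, and b is not in it.

No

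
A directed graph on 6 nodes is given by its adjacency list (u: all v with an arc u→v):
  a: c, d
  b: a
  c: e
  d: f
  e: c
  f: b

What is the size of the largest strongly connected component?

4

{a, b, d, f} are all mutually reachable — one SCC of size 4.
{c, e} are all mutually reachable — one SCC of size 2.
The largest has 4 vertices.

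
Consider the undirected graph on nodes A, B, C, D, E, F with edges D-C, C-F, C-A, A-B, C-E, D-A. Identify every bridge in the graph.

A-B, C-E, C-F

The edges on the cycle D-C-A-D are not bridges since each lies on that cycle.
But removing A-B disconnects A from B; removing C-E disconnects C from E; removing C-F disconnects C from F — these are bridges.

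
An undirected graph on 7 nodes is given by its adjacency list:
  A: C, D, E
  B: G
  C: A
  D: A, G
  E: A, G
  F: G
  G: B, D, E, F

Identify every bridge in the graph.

The edges on the cycle G-D-A-E-G are not bridges since each lies on that cycle.
But removing A-C disconnects A from C; removing G-F disconnects G from F; removing G-B disconnects G from B — these are bridges.

A-C, B-G, F-G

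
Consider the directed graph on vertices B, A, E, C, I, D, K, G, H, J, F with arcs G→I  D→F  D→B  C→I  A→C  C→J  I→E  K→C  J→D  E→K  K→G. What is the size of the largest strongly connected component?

5

{C, E, G, I, K} are all mutually reachable — one SCC of size 5.
{H} is an SCC by itself.
{A} is an SCC by itself.
{D} is an SCC by itself.
{B} is an SCC by itself.
(and 2 more singleton SCCs)
The largest has 5 vertices.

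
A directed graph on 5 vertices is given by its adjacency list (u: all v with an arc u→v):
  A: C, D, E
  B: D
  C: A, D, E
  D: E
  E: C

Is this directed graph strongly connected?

No

There is no directed path from E to B, so the graph is not strongly connected.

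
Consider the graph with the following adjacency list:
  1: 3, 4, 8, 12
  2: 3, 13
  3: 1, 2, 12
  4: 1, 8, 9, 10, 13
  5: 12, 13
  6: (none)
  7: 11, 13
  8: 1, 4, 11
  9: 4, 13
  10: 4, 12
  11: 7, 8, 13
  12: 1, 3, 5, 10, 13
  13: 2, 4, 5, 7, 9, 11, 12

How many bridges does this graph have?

The edges on the cycle 4-1-8-4 are not bridges since each lies on that cycle.
Every edge lies on some cycle, so there are no bridges.

0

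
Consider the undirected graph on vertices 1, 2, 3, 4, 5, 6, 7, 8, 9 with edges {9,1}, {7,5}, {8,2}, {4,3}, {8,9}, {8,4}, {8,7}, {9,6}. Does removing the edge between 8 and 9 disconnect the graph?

Removing 8–9 leaves no path between 8 and 9: the component count goes from 1 to 2. So it is a bridge.

Yes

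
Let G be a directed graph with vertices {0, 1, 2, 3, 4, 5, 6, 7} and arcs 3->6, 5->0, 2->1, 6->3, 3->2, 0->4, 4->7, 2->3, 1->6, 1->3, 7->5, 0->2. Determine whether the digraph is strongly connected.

There is no directed path from 1 to 4, so the graph is not strongly connected.

No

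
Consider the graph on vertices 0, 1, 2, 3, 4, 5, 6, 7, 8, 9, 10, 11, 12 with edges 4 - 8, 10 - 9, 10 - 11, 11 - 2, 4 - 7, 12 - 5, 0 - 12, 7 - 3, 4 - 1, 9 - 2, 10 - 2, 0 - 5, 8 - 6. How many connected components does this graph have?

3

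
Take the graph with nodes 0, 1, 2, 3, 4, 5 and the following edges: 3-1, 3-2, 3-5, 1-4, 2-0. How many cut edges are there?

removing 3-5 disconnects 3 from 5; removing 1-3 disconnects 1 from 3; removing 2-0 disconnects 2 from 0; removing 4-1 disconnects 4 from 1 — these are bridges.
In total 5 edges are bridges.

5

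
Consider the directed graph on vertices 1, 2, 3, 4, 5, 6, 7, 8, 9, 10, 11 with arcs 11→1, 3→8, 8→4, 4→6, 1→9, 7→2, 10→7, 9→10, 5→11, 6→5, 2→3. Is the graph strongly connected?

From 4 we can reach every vertex (1, 2, 3, 4, 5, 6, 7, 8, 9, 10, 11), and every vertex can reach 4 (1, 2, 3, 4, 5, 6, 7, 8, 9, 10, 11). So the whole graph is one strongly connected component.

Yes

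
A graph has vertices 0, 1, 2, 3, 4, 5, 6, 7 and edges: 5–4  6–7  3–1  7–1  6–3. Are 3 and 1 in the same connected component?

From 3 we can reach 1, 3, 6, 7, which includes 1.

Yes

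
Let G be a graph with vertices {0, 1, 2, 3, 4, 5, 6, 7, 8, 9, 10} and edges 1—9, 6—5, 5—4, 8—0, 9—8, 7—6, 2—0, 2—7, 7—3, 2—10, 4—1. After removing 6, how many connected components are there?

With 6 gone, the remaining components are: {0, 1, 2, 3, 4, 5, 7, 8, 9, 10}.
That is 1 component.

1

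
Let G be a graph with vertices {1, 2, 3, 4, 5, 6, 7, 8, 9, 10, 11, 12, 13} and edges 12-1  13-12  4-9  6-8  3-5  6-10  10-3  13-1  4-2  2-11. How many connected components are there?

4

7 is isolated — a component by itself.
Starting from 1 we can reach 1, 12, 13. That is one component of size 3.
Starting from 2 we can reach 2, 4, 9, 11. That is one component of size 4.
Starting from 3 we can reach 3, 5, 6, 8, 10. That is one component of size 5.
Total: 4 components.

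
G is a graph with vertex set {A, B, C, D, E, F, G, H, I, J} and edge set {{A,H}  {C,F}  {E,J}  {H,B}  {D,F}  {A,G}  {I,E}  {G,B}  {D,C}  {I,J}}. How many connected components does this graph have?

3

Starting from C we can reach C, D, F. That is one component of size 3.
Starting from E we can reach E, I, J. That is one component of size 3.
Starting from A we can reach A, B, G, H. That is one component of size 4.
Total: 3 components.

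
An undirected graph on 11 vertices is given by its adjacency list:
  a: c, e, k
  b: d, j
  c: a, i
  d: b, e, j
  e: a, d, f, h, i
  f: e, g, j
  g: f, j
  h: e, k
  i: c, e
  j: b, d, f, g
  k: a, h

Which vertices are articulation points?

e

Removing e increases the component count from 1 to 2, so e is a cut vertex.
By contrast removing k leaves 1 component; it is not a cut vertex. No other vertex is a cut vertex either.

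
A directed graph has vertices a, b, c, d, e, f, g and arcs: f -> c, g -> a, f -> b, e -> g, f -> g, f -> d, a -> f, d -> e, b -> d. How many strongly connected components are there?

{a, b, d, e, f, g} are all mutually reachable — one SCC of size 6.
{c} is an SCC by itself.
That gives 2 strongly connected components.

2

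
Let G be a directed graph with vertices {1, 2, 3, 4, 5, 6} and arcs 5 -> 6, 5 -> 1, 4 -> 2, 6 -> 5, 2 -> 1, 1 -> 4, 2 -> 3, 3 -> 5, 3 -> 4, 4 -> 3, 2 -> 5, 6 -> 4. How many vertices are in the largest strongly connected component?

{1, 2, 3, 4, 5, 6} are all mutually reachable — one SCC of size 6.
The largest has 6 vertices.

6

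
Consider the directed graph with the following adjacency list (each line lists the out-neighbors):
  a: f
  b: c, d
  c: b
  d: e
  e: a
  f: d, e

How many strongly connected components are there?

{a, d, e, f} are all mutually reachable — one SCC of size 4.
{b, c} are all mutually reachable — one SCC of size 2.
That gives 2 strongly connected components.

2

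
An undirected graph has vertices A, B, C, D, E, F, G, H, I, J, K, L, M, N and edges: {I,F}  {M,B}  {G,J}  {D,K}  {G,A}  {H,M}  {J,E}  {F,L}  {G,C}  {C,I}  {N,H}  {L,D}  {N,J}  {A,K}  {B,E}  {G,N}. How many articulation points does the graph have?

1

Removing G increases the component count from 1 to 2, so G is a cut vertex.
By contrast removing N leaves 1 component; it is not a cut vertex. No other vertex is a cut vertex either.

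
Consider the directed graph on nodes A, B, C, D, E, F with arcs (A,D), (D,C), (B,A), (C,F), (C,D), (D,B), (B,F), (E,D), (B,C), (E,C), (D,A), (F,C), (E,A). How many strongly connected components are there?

2

{A, B, C, D, F} are all mutually reachable — one SCC of size 5.
{E} is an SCC by itself.
That gives 2 strongly connected components.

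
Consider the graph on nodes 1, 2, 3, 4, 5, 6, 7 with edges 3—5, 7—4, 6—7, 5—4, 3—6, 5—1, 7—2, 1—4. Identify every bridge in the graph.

2-7

The edges on the cycle 3-6-7-4-1-5-3 are not bridges since each lies on that cycle.
But removing 7—2 disconnects 7 from 2 — this is a bridge.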